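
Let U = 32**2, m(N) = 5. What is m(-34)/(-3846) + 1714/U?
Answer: 1646731/984576 ≈ 1.6725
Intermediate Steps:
U = 1024
m(-34)/(-3846) + 1714/U = 5/(-3846) + 1714/1024 = 5*(-1/3846) + 1714*(1/1024) = -5/3846 + 857/512 = 1646731/984576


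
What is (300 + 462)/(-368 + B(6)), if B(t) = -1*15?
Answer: -762/383 ≈ -1.9896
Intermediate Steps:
B(t) = -15
(300 + 462)/(-368 + B(6)) = (300 + 462)/(-368 - 15) = 762/(-383) = 762*(-1/383) = -762/383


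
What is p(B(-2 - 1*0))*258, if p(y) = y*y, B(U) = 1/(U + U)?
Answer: 129/8 ≈ 16.125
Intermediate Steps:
B(U) = 1/(2*U)
p(y) = y²
p(B(-2 - 1*0))*258 = (1/(2*(-2 - 1*0)))²*258 = (1/(2*(-2 + 0)))²*258 = ((½)/(-2))²*258 = ((½)*(-½))²*258 = (-¼)²*258 = (1/16)*258 = 129/8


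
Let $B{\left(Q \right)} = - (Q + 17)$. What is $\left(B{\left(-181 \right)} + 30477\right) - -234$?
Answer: $30875$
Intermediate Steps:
$B{\left(Q \right)} = -17 - Q$ ($B{\left(Q \right)} = - (17 + Q) = -17 - Q$)
$\left(B{\left(-181 \right)} + 30477\right) - -234 = \left(\left(-17 - -181\right) + 30477\right) - -234 = \left(\left(-17 + 181\right) + 30477\right) + \left(-10863 + 11097\right) = \left(164 + 30477\right) + 234 = 30641 + 234 = 30875$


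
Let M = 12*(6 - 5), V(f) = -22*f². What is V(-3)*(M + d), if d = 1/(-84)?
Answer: -33231/14 ≈ -2373.6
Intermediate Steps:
M = 12 (M = 12*1 = 12)
d = -1/84 ≈ -0.011905
V(-3)*(M + d) = (-22*(-3)²)*(12 - 1/84) = -22*9*(1007/84) = -198*1007/84 = -33231/14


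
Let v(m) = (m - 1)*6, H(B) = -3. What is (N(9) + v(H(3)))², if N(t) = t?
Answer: 225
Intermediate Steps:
v(m) = -6 + 6*m (v(m) = (-1 + m)*6 = -6 + 6*m)
(N(9) + v(H(3)))² = (9 + (-6 + 6*(-3)))² = (9 + (-6 - 18))² = (9 - 24)² = (-15)² = 225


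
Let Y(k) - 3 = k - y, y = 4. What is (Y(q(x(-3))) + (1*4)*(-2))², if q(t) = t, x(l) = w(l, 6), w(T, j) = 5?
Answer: 16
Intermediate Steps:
x(l) = 5
Y(k) = -1 + k (Y(k) = 3 + (k - 1*4) = 3 + (k - 4) = 3 + (-4 + k) = -1 + k)
(Y(q(x(-3))) + (1*4)*(-2))² = ((-1 + 5) + (1*4)*(-2))² = (4 + 4*(-2))² = (4 - 8)² = (-4)² = 16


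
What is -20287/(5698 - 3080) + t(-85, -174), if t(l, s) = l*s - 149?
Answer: 38309851/2618 ≈ 14633.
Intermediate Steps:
t(l, s) = -149 + l*s
-20287/(5698 - 3080) + t(-85, -174) = -20287/(5698 - 3080) + (-149 - 85*(-174)) = -20287/2618 + (-149 + 14790) = -20287*1/2618 + 14641 = -20287/2618 + 14641 = 38309851/2618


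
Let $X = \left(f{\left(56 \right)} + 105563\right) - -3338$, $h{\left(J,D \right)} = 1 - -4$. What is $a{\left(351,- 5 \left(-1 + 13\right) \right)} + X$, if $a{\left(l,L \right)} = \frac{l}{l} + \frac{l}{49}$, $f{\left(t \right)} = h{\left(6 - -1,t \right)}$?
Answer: $\frac{5336794}{49} \approx 1.0891 \cdot 10^{5}$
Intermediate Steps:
$h{\left(J,D \right)} = 5$ ($h{\left(J,D \right)} = 1 + 4 = 5$)
$f{\left(t \right)} = 5$
$a{\left(l,L \right)} = 1 + \frac{l}{49}$ ($a{\left(l,L \right)} = 1 + l \frac{1}{49} = 1 + \frac{l}{49}$)
$X = 108906$ ($X = \left(5 + 105563\right) - -3338 = 105568 + 3338 = 108906$)
$a{\left(351,- 5 \left(-1 + 13\right) \right)} + X = \left(1 + \frac{1}{49} \cdot 351\right) + 108906 = \left(1 + \frac{351}{49}\right) + 108906 = \frac{400}{49} + 108906 = \frac{5336794}{49}$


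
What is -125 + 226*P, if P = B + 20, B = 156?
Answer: 39651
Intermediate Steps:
P = 176 (P = 156 + 20 = 176)
-125 + 226*P = -125 + 226*176 = -125 + 39776 = 39651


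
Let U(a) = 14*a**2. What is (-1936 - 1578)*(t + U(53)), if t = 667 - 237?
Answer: -139702584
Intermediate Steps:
t = 430
(-1936 - 1578)*(t + U(53)) = (-1936 - 1578)*(430 + 14*53**2) = -3514*(430 + 14*2809) = -3514*(430 + 39326) = -3514*39756 = -139702584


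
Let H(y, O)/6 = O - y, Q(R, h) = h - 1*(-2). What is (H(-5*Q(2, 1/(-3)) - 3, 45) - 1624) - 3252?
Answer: -4538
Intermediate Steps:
Q(R, h) = 2 + h (Q(R, h) = h + 2 = 2 + h)
H(y, O) = -6*y + 6*O (H(y, O) = 6*(O - y) = -6*y + 6*O)
(H(-5*Q(2, 1/(-3)) - 3, 45) - 1624) - 3252 = ((-6*(-5*(2 + 1/(-3)) - 3) + 6*45) - 1624) - 3252 = ((-6*(-5*(2 - ⅓) - 3) + 270) - 1624) - 3252 = ((-6*(-5*5/3 - 3) + 270) - 1624) - 3252 = ((-6*(-25/3 - 3) + 270) - 1624) - 3252 = ((-6*(-34/3) + 270) - 1624) - 3252 = ((68 + 270) - 1624) - 3252 = (338 - 1624) - 3252 = -1286 - 3252 = -4538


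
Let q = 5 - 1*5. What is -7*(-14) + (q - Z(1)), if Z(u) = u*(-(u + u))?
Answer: 100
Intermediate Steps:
q = 0 (q = 5 - 5 = 0)
Z(u) = -2*u² (Z(u) = u*(-2*u) = -2*u²)
-7*(-14) + (q - Z(1)) = -7*(-14) + (0 - (-2)*1²) = 98 + (0 - (-2)) = 98 + (0 - 1*(-2)) = 98 + (0 + 2) = 98 + 2 = 100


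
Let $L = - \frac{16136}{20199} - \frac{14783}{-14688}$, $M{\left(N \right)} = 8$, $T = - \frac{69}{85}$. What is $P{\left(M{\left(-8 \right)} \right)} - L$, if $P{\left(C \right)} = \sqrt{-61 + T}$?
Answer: $- \frac{20532083}{98894304} + \frac{i \sqrt{446590}}{85} \approx -0.20762 + 7.862 i$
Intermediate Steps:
$T = - \frac{69}{85}$ ($T = \left(-69\right) \frac{1}{85} = - \frac{69}{85} \approx -0.81176$)
$P{\left(C \right)} = \frac{i \sqrt{446590}}{85}$ ($P{\left(C \right)} = \sqrt{-61 - \frac{69}{85}} = \sqrt{- \frac{5254}{85}} = \frac{i \sqrt{446590}}{85}$)
$L = \frac{20532083}{98894304}$ ($L = \left(-16136\right) \frac{1}{20199} - - \frac{14783}{14688} = - \frac{16136}{20199} + \frac{14783}{14688} = \frac{20532083}{98894304} \approx 0.20762$)
$P{\left(M{\left(-8 \right)} \right)} - L = \frac{i \sqrt{446590}}{85} - \frac{20532083}{98894304} = - \frac{20532083}{98894304} + \frac{i \sqrt{446590}}{85}$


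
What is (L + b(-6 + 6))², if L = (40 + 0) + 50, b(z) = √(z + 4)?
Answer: 8464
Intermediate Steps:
b(z) = √(4 + z)
L = 90 (L = 40 + 50 = 90)
(L + b(-6 + 6))² = (90 + √(4 + (-6 + 6)))² = (90 + √(4 + 0))² = (90 + √4)² = (90 + 2)² = 92² = 8464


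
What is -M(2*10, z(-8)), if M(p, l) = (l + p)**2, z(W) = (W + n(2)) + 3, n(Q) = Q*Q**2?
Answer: -529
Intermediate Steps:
n(Q) = Q**3
z(W) = 11 + W (z(W) = (W + 2**3) + 3 = (W + 8) + 3 = (8 + W) + 3 = 11 + W)
-M(2*10, z(-8)) = -((11 - 8) + 2*10)**2 = -(3 + 20)**2 = -1*23**2 = -1*529 = -529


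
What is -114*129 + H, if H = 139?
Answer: -14567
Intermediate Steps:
-114*129 + H = -114*129 + 139 = -14706 + 139 = -14567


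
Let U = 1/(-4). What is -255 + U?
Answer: -1021/4 ≈ -255.25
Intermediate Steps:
U = -¼ ≈ -0.25000
-255 + U = -255 - ¼ = -1021/4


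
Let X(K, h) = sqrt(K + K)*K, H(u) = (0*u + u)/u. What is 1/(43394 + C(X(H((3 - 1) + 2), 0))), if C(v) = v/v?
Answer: 1/43395 ≈ 2.3044e-5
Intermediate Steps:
H(u) = 1 (H(u) = (0 + u)/u = u/u = 1)
X(K, h) = sqrt(2)*K**(3/2) (X(K, h) = sqrt(2*K)*K = (sqrt(2)*sqrt(K))*K = sqrt(2)*K**(3/2))
C(v) = 1
1/(43394 + C(X(H((3 - 1) + 2), 0))) = 1/(43394 + 1) = 1/43395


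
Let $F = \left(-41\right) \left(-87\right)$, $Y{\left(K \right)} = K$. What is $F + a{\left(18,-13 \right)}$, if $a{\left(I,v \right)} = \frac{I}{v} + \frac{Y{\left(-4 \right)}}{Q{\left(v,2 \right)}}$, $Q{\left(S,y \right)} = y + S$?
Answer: $\frac{509935}{143} \approx 3566.0$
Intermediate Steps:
$Q{\left(S,y \right)} = S + y$
$F = 3567$
$a{\left(I,v \right)} = - \frac{4}{2 + v} + \frac{I}{v}$ ($a{\left(I,v \right)} = \frac{I}{v} - \frac{4}{v + 2} = \frac{I}{v} - \frac{4}{2 + v} = - \frac{4}{2 + v} + \frac{I}{v}$)
$F + a{\left(18,-13 \right)} = 3567 + \frac{\left(-4\right) \left(-13\right) + 18 \left(2 - 13\right)}{\left(-13\right) \left(2 - 13\right)} = 3567 - \frac{52 + 18 \left(-11\right)}{13 \left(-11\right)} = 3567 - - \frac{52 - 198}{143} = 3567 - \left(- \frac{1}{143}\right) \left(-146\right) = 3567 - \frac{146}{143} = \frac{509935}{143}$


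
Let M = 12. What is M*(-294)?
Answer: -3528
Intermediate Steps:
M*(-294) = 12*(-294) = -3528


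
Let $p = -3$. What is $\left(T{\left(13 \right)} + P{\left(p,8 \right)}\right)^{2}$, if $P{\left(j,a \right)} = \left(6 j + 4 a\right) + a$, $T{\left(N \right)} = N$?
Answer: $1225$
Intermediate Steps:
$P{\left(j,a \right)} = 5 a + 6 j$ ($P{\left(j,a \right)} = \left(4 a + 6 j\right) + a = 5 a + 6 j$)
$\left(T{\left(13 \right)} + P{\left(p,8 \right)}\right)^{2} = \left(13 + \left(5 \cdot 8 + 6 \left(-3\right)\right)\right)^{2} = \left(13 + \left(40 - 18\right)\right)^{2} = \left(13 + 22\right)^{2} = 35^{2} = 1225$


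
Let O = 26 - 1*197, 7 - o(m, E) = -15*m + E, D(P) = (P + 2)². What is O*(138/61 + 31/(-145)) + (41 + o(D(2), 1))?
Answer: -559834/8845 ≈ -63.294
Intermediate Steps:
D(P) = (2 + P)²
o(m, E) = 7 - E + 15*m (o(m, E) = 7 - (-15*m + E) = 7 - (E - 15*m) = 7 + (-E + 15*m) = 7 - E + 15*m)
O = -171 (O = 26 - 197 = -171)
O*(138/61 + 31/(-145)) + (41 + o(D(2), 1)) = -171*(138/61 + 31/(-145)) + (41 + (7 - 1*1 + 15*(2 + 2)²)) = -171*(138*(1/61) + 31*(-1/145)) + (41 + (7 - 1 + 15*4²)) = -171*(138/61 - 31/145) + (41 + (7 - 1 + 15*16)) = -171*18119/8845 + (41 + (7 - 1 + 240)) = -3098349/8845 + (41 + 246) = -3098349/8845 + 287 = -559834/8845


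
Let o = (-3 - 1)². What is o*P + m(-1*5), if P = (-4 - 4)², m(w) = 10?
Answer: 1034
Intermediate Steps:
o = 16 (o = (-4)² = 16)
P = 64 (P = (-8)² = 64)
o*P + m(-1*5) = 16*64 + 10 = 1024 + 10 = 1034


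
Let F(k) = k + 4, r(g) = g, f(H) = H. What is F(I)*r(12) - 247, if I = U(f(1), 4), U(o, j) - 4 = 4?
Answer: -103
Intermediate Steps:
U(o, j) = 8 (U(o, j) = 4 + 4 = 8)
I = 8
F(k) = 4 + k
F(I)*r(12) - 247 = (4 + 8)*12 - 247 = 12*12 - 247 = 144 - 247 = -103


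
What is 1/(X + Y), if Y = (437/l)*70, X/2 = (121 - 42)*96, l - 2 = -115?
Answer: 113/1683394 ≈ 6.7126e-5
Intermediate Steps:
l = -113 (l = 2 - 115 = -113)
X = 15168 (X = 2*((121 - 42)*96) = 2*(79*96) = 2*7584 = 15168)
Y = -30590/113 (Y = (437/(-113))*70 = (437*(-1/113))*70 = -437/113*70 = -30590/113 ≈ -270.71)
1/(X + Y) = 1/(15168 - 30590/113) = 1/(1683394/113) = 113/1683394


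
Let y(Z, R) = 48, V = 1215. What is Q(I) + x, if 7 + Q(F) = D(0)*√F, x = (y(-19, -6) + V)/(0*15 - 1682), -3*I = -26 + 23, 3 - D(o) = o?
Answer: -7991/1682 ≈ -4.7509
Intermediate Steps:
D(o) = 3 - o
I = 1 (I = -(-26 + 23)/3 = -⅓*(-3) = 1)
x = -1263/1682 (x = (48 + 1215)/(0*15 - 1682) = 1263/(0 - 1682) = 1263/(-1682) = 1263*(-1/1682) = -1263/1682 ≈ -0.75089)
Q(F) = -7 + 3*√F (Q(F) = -7 + (3 - 1*0)*√F = -7 + (3 + 0)*√F = -7 + 3*√F)
Q(I) + x = (-7 + 3*√1) - 1263/1682 = (-7 + 3*1) - 1263/1682 = (-7 + 3) - 1263/1682 = -4 - 1263/1682 = -7991/1682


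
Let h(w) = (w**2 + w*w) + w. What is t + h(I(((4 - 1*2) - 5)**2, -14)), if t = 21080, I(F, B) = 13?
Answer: 21431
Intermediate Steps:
h(w) = w + 2*w**2 (h(w) = (w**2 + w**2) + w = 2*w**2 + w = w + 2*w**2)
t + h(I(((4 - 1*2) - 5)**2, -14)) = 21080 + 13*(1 + 2*13) = 21080 + 13*(1 + 26) = 21080 + 13*27 = 21080 + 351 = 21431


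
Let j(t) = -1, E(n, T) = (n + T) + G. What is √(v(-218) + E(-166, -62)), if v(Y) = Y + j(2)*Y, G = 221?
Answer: I*√7 ≈ 2.6458*I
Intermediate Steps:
E(n, T) = 221 + T + n (E(n, T) = (n + T) + 221 = (T + n) + 221 = 221 + T + n)
v(Y) = 0 (v(Y) = Y - Y = 0)
√(v(-218) + E(-166, -62)) = √(0 + (221 - 62 - 166)) = √(0 - 7) = √(-7) = I*√7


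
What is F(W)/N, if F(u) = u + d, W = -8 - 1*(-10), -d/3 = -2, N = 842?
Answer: 4/421 ≈ 0.0095012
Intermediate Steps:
d = 6 (d = -3*(-2) = 6)
W = 2 (W = -8 + 10 = 2)
F(u) = 6 + u (F(u) = u + 6 = 6 + u)
F(W)/N = (6 + 2)/842 = 8*(1/842) = 4/421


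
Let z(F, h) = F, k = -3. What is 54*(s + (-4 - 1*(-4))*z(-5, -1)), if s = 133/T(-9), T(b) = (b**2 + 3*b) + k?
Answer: 2394/17 ≈ 140.82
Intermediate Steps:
T(b) = -3 + b**2 + 3*b (T(b) = (b**2 + 3*b) - 3 = -3 + b**2 + 3*b)
s = 133/51 (s = 133/(-3 + (-9)**2 + 3*(-9)) = 133/(-3 + 81 - 27) = 133/51 ≈ 2.6078)
54*(s + (-4 - 1*(-4))*z(-5, -1)) = 54*(133/51 + (-4 - 1*(-4))*(-5)) = 54*(133/51 + (-4 + 4)*(-5)) = 54*(133/51 + 0*(-5)) = 54*(133/51 + 0) = 54*(133/51) = 2394/17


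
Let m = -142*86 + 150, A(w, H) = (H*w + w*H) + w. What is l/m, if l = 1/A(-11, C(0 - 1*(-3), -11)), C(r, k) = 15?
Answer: 1/4113142 ≈ 2.4312e-7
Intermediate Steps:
A(w, H) = w + 2*H*w (A(w, H) = (H*w + H*w) + w = 2*H*w + w = w + 2*H*w)
l = -1/341 (l = 1/(-11*(1 + 2*15)) = 1/(-11*(1 + 30)) = 1/(-11*31) = 1/(-341) = -1/341 ≈ -0.0029326)
m = -12062 (m = -12212 + 150 = -12062)
l/m = -1/341/(-12062) = -1/341*(-1/12062) = 1/4113142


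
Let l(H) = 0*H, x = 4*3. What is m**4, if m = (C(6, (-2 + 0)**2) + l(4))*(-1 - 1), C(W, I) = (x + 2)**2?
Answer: 23612624896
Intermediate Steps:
x = 12
C(W, I) = 196 (C(W, I) = (12 + 2)**2 = 14**2 = 196)
l(H) = 0
m = -392 (m = (196 + 0)*(-1 - 1) = 196*(-2) = -392)
m**4 = (-392)**4 = 23612624896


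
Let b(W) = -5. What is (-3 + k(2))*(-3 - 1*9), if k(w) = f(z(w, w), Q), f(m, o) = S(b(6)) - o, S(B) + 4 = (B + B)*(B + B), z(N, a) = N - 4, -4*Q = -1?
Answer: -1113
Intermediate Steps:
Q = ¼ (Q = -¼*(-1) = ¼ ≈ 0.25000)
z(N, a) = -4 + N
S(B) = -4 + 4*B² (S(B) = -4 + (B + B)*(B + B) = -4 + (2*B)*(2*B) = -4 + 4*B²)
f(m, o) = 96 - o (f(m, o) = (-4 + 4*(-5)²) - o = (-4 + 4*25) - o = (-4 + 100) - o = 96 - o)
k(w) = 383/4 (k(w) = 96 - 1*¼ = 96 - ¼ = 383/4)
(-3 + k(2))*(-3 - 1*9) = (-3 + 383/4)*(-3 - 1*9) = 371*(-3 - 9)/4 = (371/4)*(-12) = -1113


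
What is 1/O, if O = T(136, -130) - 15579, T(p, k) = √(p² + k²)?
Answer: -15579/242669845 - 2*√8849/242669845 ≈ -6.4974e-5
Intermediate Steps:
T(p, k) = √(k² + p²)
O = -15579 + 2*√8849 (O = √((-130)² + 136²) - 15579 = √(16900 + 18496) - 15579 = √35396 - 15579 = 2*√8849 - 15579 = -15579 + 2*√8849 ≈ -15391.)
1/O = 1/(-15579 + 2*√8849)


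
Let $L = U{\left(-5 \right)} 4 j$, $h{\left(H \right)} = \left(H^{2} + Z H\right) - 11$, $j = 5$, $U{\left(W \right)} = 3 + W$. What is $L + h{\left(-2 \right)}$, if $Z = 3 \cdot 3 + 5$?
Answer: $-75$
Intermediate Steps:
$Z = 14$ ($Z = 9 + 5 = 14$)
$h{\left(H \right)} = -11 + H^{2} + 14 H$ ($h{\left(H \right)} = \left(H^{2} + 14 H\right) - 11 = -11 + H^{2} + 14 H$)
$L = -40$ ($L = \left(3 - 5\right) 4 \cdot 5 = \left(-2\right) 20 = -40$)
$L + h{\left(-2 \right)} = -40 + \left(-11 + \left(-2\right)^{2} + 14 \left(-2\right)\right) = -40 - 35 = -75$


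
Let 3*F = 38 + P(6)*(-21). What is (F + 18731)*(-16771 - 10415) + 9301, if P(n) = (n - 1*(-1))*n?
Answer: -501563337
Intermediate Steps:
P(n) = n*(1 + n) (P(n) = (n + 1)*n = (1 + n)*n = n*(1 + n))
F = -844/3 (F = (38 + (6*(1 + 6))*(-21))/3 = (38 + (6*7)*(-21))/3 = (38 + 42*(-21))/3 = (38 - 882)/3 = (1/3)*(-844) = -844/3 ≈ -281.33)
(F + 18731)*(-16771 - 10415) + 9301 = (-844/3 + 18731)*(-16771 - 10415) + 9301 = (55349/3)*(-27186) + 9301 = -501572638 + 9301 = -501563337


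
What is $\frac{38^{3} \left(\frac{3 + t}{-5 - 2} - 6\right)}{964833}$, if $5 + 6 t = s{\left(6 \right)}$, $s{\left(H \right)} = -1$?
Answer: $- \frac{2414368}{6753831} \approx -0.35748$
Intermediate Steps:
$t = -1$ ($t = - \frac{5}{6} + \frac{1}{6} \left(-1\right) = - \frac{5}{6} - \frac{1}{6} = -1$)
$\frac{38^{3} \left(\frac{3 + t}{-5 - 2} - 6\right)}{964833} = \frac{38^{3} \left(\frac{3 - 1}{-5 - 2} - 6\right)}{964833} = 54872 \left(\frac{2}{-7} - 6\right) \frac{1}{964833} = 54872 \left(2 \left(- \frac{1}{7}\right) - 6\right) \frac{1}{964833} = 54872 \left(- \frac{2}{7} - 6\right) \frac{1}{964833} = 54872 \left(- \frac{44}{7}\right) \frac{1}{964833} = \left(- \frac{2414368}{7}\right) \frac{1}{964833} = - \frac{2414368}{6753831}$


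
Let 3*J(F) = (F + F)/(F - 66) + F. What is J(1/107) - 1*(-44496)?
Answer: 100853795023/2266581 ≈ 44496.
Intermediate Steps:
J(F) = F/3 + 2*F/(3*(-66 + F)) (J(F) = ((F + F)/(F - 66) + F)/3 = ((2*F)/(-66 + F) + F)/3 = (2*F/(-66 + F) + F)/3 = (F + 2*F/(-66 + F))/3 = F/3 + 2*F/(3*(-66 + F)))
J(1/107) - 1*(-44496) = (⅓)*(-64 + 1/107)/(107*(-66 + 1/107)) - 1*(-44496) = (⅓)*(1/107)*(-64 + 1/107)/(-66 + 1/107) + 44496 = (⅓)*(1/107)*(-6847/107)/(-7061/107) + 44496 = (⅓)*(1/107)*(-107/7061)*(-6847/107) + 44496 = 6847/2266581 + 44496 = 100853795023/2266581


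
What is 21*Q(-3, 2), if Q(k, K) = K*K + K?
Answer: 126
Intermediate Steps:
Q(k, K) = K + K² (Q(k, K) = K² + K = K + K²)
21*Q(-3, 2) = 21*(2*(1 + 2)) = 21*(2*3) = 21*6 = 126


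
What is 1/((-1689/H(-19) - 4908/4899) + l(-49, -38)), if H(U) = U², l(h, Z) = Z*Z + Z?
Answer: 589513/825506545 ≈ 0.00071412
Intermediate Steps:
l(h, Z) = Z + Z² (l(h, Z) = Z² + Z = Z + Z²)
1/((-1689/H(-19) - 4908/4899) + l(-49, -38)) = 1/((-1689/((-19)²) - 4908/4899) - 38*(1 - 38)) = 1/((-1689/361 - 4908*1/4899) - 38*(-37)) = 1/((-1689*1/361 - 1636/1633) + 1406) = 1/((-1689/361 - 1636/1633) + 1406) = 1/(-3348733/589513 + 1406) = 1/(825506545/589513) = 589513/825506545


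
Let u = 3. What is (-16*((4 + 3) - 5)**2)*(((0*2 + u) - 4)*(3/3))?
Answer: 64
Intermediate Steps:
(-16*((4 + 3) - 5)**2)*(((0*2 + u) - 4)*(3/3)) = (-16*((4 + 3) - 5)**2)*(((0*2 + 3) - 4)*(3/3)) = (-16*(7 - 5)**2)*(((0 + 3) - 4)*(3*(1/3))) = (-16*2**2)*((3 - 4)*1) = (-16*4)*(-1*1) = -64*(-1) = 64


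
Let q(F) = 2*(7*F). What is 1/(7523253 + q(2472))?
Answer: 1/7557861 ≈ 1.3231e-7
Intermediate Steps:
q(F) = 14*F
1/(7523253 + q(2472)) = 1/(7523253 + 14*2472) = 1/(7523253 + 34608) = 1/7557861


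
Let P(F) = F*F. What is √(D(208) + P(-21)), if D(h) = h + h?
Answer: √857 ≈ 29.275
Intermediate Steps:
D(h) = 2*h
P(F) = F²
√(D(208) + P(-21)) = √(2*208 + (-21)²) = √(416 + 441) = √857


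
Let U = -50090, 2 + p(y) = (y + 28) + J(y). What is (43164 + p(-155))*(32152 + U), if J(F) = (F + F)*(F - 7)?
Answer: -1672808190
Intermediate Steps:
J(F) = 2*F*(-7 + F) (J(F) = (2*F)*(-7 + F) = 2*F*(-7 + F))
p(y) = 26 + y + 2*y*(-7 + y) (p(y) = -2 + ((y + 28) + 2*y*(-7 + y)) = -2 + ((28 + y) + 2*y*(-7 + y)) = -2 + (28 + y + 2*y*(-7 + y)) = 26 + y + 2*y*(-7 + y))
(43164 + p(-155))*(32152 + U) = (43164 + (26 - 155 + 2*(-155)*(-7 - 155)))*(32152 - 50090) = (43164 + (26 - 155 + 2*(-155)*(-162)))*(-17938) = (43164 + (26 - 155 + 50220))*(-17938) = (43164 + 50091)*(-17938) = 93255*(-17938) = -1672808190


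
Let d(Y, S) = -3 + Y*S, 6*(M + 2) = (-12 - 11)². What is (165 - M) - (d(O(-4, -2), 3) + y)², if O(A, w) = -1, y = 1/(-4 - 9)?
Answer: 42491/1014 ≈ 41.904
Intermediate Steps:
y = -1/13 (y = 1/(-13) = -1/13 ≈ -0.076923)
M = 517/6 (M = -2 + (-12 - 11)²/6 = -2 + (⅙)*(-23)² = -2 + (⅙)*529 = -2 + 529/6 = 517/6 ≈ 86.167)
d(Y, S) = -3 + S*Y
(165 - M) - (d(O(-4, -2), 3) + y)² = (165 - 1*517/6) - ((-3 + 3*(-1)) - 1/13)² = (165 - 517/6) - ((-3 - 3) - 1/13)² = 473/6 - (-6 - 1/13)² = 473/6 - (-79/13)² = 473/6 - 1*6241/169 = 473/6 - 6241/169 = 42491/1014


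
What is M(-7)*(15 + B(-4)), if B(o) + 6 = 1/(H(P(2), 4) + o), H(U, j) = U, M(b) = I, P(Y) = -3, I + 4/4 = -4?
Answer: -310/7 ≈ -44.286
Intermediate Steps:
I = -5 (I = -1 - 4 = -5)
M(b) = -5
B(o) = -6 + 1/(-3 + o)
M(-7)*(15 + B(-4)) = -5*(15 + (19 - 6*(-4))/(-3 - 4)) = -5*(15 + (19 + 24)/(-7)) = -5*(15 - 1/7*43) = -5*(15 - 43/7) = -5*62/7 = -310/7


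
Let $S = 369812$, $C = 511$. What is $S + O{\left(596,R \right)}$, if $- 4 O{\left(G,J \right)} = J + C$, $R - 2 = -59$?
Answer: $\frac{739397}{2} \approx 3.697 \cdot 10^{5}$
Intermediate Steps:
$R = -57$ ($R = 2 - 59 = -57$)
$O{\left(G,J \right)} = - \frac{511}{4} - \frac{J}{4}$ ($O{\left(G,J \right)} = - \frac{J + 511}{4} = - \frac{511 + J}{4} = - \frac{511}{4} - \frac{J}{4}$)
$S + O{\left(596,R \right)} = 369812 - \frac{227}{2} = \frac{739397}{2}$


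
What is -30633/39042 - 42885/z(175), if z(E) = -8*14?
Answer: 278480879/728784 ≈ 382.12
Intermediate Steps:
z(E) = -112
-30633/39042 - 42885/z(175) = -30633/39042 - 42885/(-112) = -30633*1/39042 - 42885*(-1/112) = -10211/13014 + 42885/112 = 278480879/728784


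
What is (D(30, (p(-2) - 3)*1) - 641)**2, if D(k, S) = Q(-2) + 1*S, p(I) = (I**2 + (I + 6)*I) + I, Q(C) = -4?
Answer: 427716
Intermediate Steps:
p(I) = I + I**2 + I*(6 + I) (p(I) = (I**2 + (6 + I)*I) + I = (I**2 + I*(6 + I)) + I = I + I**2 + I*(6 + I))
D(k, S) = -4 + S (D(k, S) = -4 + 1*S = -4 + S)
(D(30, (p(-2) - 3)*1) - 641)**2 = ((-4 + (-2*(7 + 2*(-2)) - 3)*1) - 641)**2 = ((-4 + (-2*(7 - 4) - 3)*1) - 641)**2 = ((-4 + (-2*3 - 3)*1) - 641)**2 = ((-4 + (-6 - 3)*1) - 641)**2 = ((-4 - 9*1) - 641)**2 = ((-4 - 9) - 641)**2 = (-13 - 641)**2 = (-654)**2 = 427716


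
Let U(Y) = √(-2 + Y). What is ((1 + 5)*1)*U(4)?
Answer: 6*√2 ≈ 8.4853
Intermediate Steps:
((1 + 5)*1)*U(4) = ((1 + 5)*1)*√(-2 + 4) = (6*1)*√2 = 6*√2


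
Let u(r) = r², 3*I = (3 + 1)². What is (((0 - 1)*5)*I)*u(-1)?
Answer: -80/3 ≈ -26.667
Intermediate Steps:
I = 16/3 (I = (3 + 1)²/3 = (⅓)*4² = (⅓)*16 = 16/3 ≈ 5.3333)
(((0 - 1)*5)*I)*u(-1) = (((0 - 1)*5)*(16/3))*(-1)² = (-1*5*(16/3))*1 = -5*16/3*1 = -80/3*1 = -80/3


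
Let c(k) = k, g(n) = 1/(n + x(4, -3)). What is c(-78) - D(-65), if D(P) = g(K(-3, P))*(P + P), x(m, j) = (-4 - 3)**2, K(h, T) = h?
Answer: -1729/23 ≈ -75.174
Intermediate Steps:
x(m, j) = 49 (x(m, j) = (-7)**2 = 49)
g(n) = 1/(49 + n) (g(n) = 1/(n + 49) = 1/(49 + n))
D(P) = P/23 (D(P) = (P + P)/(49 - 3) = (2*P)/46 = P/23)
c(-78) - D(-65) = -78 - (-65)/23 = -78 - 1*(-65/23) = -78 + 65/23 = -1729/23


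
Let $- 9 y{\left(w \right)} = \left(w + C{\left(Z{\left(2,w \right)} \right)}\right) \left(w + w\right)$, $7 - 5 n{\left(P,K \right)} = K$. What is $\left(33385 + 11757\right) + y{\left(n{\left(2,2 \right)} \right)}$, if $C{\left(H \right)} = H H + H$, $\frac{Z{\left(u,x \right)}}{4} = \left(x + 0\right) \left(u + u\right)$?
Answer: $\frac{135244}{3} \approx 45081.0$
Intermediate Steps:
$n{\left(P,K \right)} = \frac{7}{5} - \frac{K}{5}$
$Z{\left(u,x \right)} = 8 u x$ ($Z{\left(u,x \right)} = 4 \left(x + 0\right) \left(u + u\right) = 4 x 2 u = 4 \cdot 2 u x = 8 u x$)
$C{\left(H \right)} = H + H^{2}$ ($C{\left(H \right)} = H^{2} + H = H + H^{2}$)
$y{\left(w \right)} = - \frac{2 w \left(w + 16 w \left(1 + 16 w\right)\right)}{9}$ ($y{\left(w \right)} = - \frac{\left(w + 8 \cdot 2 w \left(1 + 8 \cdot 2 w\right)\right) \left(w + w\right)}{9} = - \frac{\left(w + 16 w \left(1 + 16 w\right)\right) 2 w}{9} = - \frac{2 w \left(w + 16 w \left(1 + 16 w\right)\right)}{9}$)
$\left(33385 + 11757\right) + y{\left(n{\left(2,2 \right)} \right)} = \left(33385 + 11757\right) - \frac{2 \left(\frac{7}{5} - \frac{2}{5}\right)^{2} \left(17 + 256 \left(\frac{7}{5} - \frac{2}{5}\right)\right)}{9} = 45142 - \frac{2 \left(\frac{7}{5} - \frac{2}{5}\right)^{2} \left(17 + 256 \left(\frac{7}{5} - \frac{2}{5}\right)\right)}{9} = 45142 - \frac{2 \cdot 1^{2} \left(17 + 256 \cdot 1\right)}{9} = 45142 - \frac{2 \left(17 + 256\right)}{9} = 45142 - \frac{2}{9} \cdot 273 = 45142 - \frac{182}{3} = \frac{135244}{3}$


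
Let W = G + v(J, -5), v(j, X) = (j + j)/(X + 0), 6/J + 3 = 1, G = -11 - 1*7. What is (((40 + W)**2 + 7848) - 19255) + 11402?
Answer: 13331/25 ≈ 533.24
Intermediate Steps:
G = -18 (G = -11 - 7 = -18)
J = -3 (J = 6/(-3 + 1) = 6/(-2) = 6*(-1/2) = -3)
v(j, X) = 2*j/X (v(j, X) = (2*j)/X = 2*j/X)
W = -84/5 (W = -18 + 2*(-3)/(-5) = -18 + 2*(-3)*(-1/5) = -18 + 6/5 = -84/5 ≈ -16.800)
(((40 + W)**2 + 7848) - 19255) + 11402 = (((40 - 84/5)**2 + 7848) - 19255) + 11402 = (((116/5)**2 + 7848) - 19255) + 11402 = ((13456/25 + 7848) - 19255) + 11402 = (209656/25 - 19255) + 11402 = -271719/25 + 11402 = 13331/25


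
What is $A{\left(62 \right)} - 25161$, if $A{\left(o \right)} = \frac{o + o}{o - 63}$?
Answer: $-25285$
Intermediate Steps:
$A{\left(o \right)} = \frac{2 o}{-63 + o}$
$A{\left(62 \right)} - 25161 = 2 \cdot 62 \frac{1}{-63 + 62} - 25161 = 2 \cdot 62 \frac{1}{-1} - 25161 = 2 \cdot 62 \left(-1\right) - 25161 = -124 - 25161 = -25285$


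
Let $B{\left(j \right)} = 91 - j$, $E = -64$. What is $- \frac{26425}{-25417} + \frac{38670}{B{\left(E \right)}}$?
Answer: $\frac{28199179}{112561} \approx 250.52$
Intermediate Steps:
$- \frac{26425}{-25417} + \frac{38670}{B{\left(E \right)}} = - \frac{26425}{-25417} + \frac{38670}{91 - -64} = \left(-26425\right) \left(- \frac{1}{25417}\right) + \frac{38670}{91 + 64} = \frac{3775}{3631} + \frac{38670}{155} = \frac{3775}{3631} + 38670 \cdot \frac{1}{155} = \frac{3775}{3631} + \frac{7734}{31} = \frac{28199179}{112561}$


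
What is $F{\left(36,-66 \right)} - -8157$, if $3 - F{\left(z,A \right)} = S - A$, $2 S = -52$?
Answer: $8120$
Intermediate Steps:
$S = -26$ ($S = \frac{1}{2} \left(-52\right) = -26$)
$F{\left(z,A \right)} = 29 + A$ ($F{\left(z,A \right)} = 3 - \left(-26 - A\right) = 3 + \left(26 + A\right) = 29 + A$)
$F{\left(36,-66 \right)} - -8157 = \left(29 - 66\right) - -8157 = -37 + 8157 = 8120$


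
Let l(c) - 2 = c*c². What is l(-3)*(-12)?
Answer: 300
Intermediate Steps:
l(c) = 2 + c³ (l(c) = 2 + c*c² = 2 + c³)
l(-3)*(-12) = (2 + (-3)³)*(-12) = (2 - 27)*(-12) = -25*(-12) = 300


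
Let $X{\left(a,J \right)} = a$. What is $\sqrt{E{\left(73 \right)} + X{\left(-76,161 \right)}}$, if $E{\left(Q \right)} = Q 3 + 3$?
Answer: $\sqrt{146} \approx 12.083$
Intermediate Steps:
$E{\left(Q \right)} = 3 + 3 Q$ ($E{\left(Q \right)} = 3 Q + 3 = 3 + 3 Q$)
$\sqrt{E{\left(73 \right)} + X{\left(-76,161 \right)}} = \sqrt{\left(3 + 3 \cdot 73\right) - 76} = \sqrt{\left(3 + 219\right) - 76} = \sqrt{222 - 76} = \sqrt{146}$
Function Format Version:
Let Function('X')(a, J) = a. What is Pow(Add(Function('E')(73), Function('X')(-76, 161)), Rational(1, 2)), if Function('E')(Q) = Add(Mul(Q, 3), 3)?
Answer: Pow(146, Rational(1, 2)) ≈ 12.083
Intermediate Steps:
Function('E')(Q) = Add(3, Mul(3, Q)) (Function('E')(Q) = Add(Mul(3, Q), 3) = Add(3, Mul(3, Q)))
Pow(Add(Function('E')(73), Function('X')(-76, 161)), Rational(1, 2)) = Pow(Add(Add(3, Mul(3, 73)), -76), Rational(1, 2)) = Pow(Add(Add(3, 219), -76), Rational(1, 2)) = Pow(Add(222, -76), Rational(1, 2)) = Pow(146, Rational(1, 2))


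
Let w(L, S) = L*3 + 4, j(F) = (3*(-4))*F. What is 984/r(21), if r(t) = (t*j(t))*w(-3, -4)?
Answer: 82/2205 ≈ 0.037188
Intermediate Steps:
j(F) = -12*F
w(L, S) = 4 + 3*L (w(L, S) = 3*L + 4 = 4 + 3*L)
r(t) = 60*t² (r(t) = (t*(-12*t))*(4 + 3*(-3)) = (-12*t²)*(4 - 9) = -12*t²*(-5) = 60*t²)
984/r(21) = 984/((60*21²)) = 984/((60*441)) = 984/26460 = 984*(1/26460) = 82/2205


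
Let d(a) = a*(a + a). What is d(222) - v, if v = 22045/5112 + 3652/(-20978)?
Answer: 5284971396731/53619768 ≈ 98564.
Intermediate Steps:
d(a) = 2*a² (d(a) = a*(2*a) = 2*a²)
v = 221895493/53619768 (v = 22045*(1/5112) + 3652*(-1/20978) = 22045/5112 - 1826/10489 = 221895493/53619768 ≈ 4.1383)
d(222) - v = 2*222² - 1*221895493/53619768 = 2*49284 - 221895493/53619768 = 98568 - 221895493/53619768 = 5284971396731/53619768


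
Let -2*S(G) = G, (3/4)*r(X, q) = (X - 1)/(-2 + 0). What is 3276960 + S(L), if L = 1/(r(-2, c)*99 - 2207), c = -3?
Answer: 13166825281/4018 ≈ 3.2770e+6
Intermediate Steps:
r(X, q) = ⅔ - 2*X/3 (r(X, q) = 4*((X - 1)/(-2 + 0))/3 = 4*((-1 + X)/(-2))/3 = 4*((-1 + X)*(-½))/3 = 4*(½ - X/2)/3 = ⅔ - 2*X/3)
L = -1/2009 (L = 1/((⅔ - ⅔*(-2))*99 - 2207) = 1/((⅔ + 4/3)*99 - 2207) = 1/(2*99 - 2207) = 1/(198 - 2207) = 1/(-2009) = -1/2009 ≈ -0.00049776)
S(G) = -G/2
3276960 + S(L) = 3276960 - ½*(-1/2009) = 3276960 + 1/4018 = 13166825281/4018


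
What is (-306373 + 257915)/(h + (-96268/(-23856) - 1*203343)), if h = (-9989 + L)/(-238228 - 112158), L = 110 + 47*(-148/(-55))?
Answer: 2784726575279880/11685239610817777 ≈ 0.23831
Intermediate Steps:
L = 13006/55 (L = 110 + 47*(-148*(-1/55)) = 110 + 47*(148/55) = 110 + 6956/55 = 13006/55 ≈ 236.47)
h = 536389/19271230 (h = (-9989 + 13006/55)/(-238228 - 112158) = -536389/55/(-350386) = -536389/55*(-1/350386) = 536389/19271230 ≈ 0.027834)
(-306373 + 257915)/(h + (-96268/(-23856) - 1*203343)) = (-306373 + 257915)/(536389/19271230 + (-96268/(-23856) - 1*203343)) = -48458/(536389/19271230 + (-96268*(-1/23856) - 203343)) = -48458/(536389/19271230 + (24067/5964 - 203343)) = -48458/(536389/19271230 - 1212713585/5964) = -48458/(-11685239610817777/57466807860) = -48458*(-57466807860/11685239610817777) = 2784726575279880/11685239610817777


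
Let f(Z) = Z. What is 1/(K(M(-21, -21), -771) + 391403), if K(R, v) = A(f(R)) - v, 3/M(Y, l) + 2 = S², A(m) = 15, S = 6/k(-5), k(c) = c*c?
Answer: 1/392189 ≈ 2.5498e-6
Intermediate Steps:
k(c) = c²
S = 6/25 (S = 6/((-5)²) = 6/25 ≈ 0.24000)
M(Y, l) = -1875/1214 (M(Y, l) = 3/(-2 + (6/25)²) = 3/(-2 + 36/625) = 3/(-1214/625) = 3*(-625/1214) = -1875/1214)
K(R, v) = 15 - v
1/(K(M(-21, -21), -771) + 391403) = 1/((15 - 1*(-771)) + 391403) = 1/((15 + 771) + 391403) = 1/(786 + 391403) = 1/392189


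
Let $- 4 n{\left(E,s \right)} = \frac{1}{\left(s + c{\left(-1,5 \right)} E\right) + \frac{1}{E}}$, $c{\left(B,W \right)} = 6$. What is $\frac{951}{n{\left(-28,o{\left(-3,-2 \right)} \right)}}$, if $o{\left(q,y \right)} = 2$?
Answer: $\frac{4421199}{7} \approx 6.316 \cdot 10^{5}$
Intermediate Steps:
$n{\left(E,s \right)} = - \frac{1}{4 \left(s + \frac{1}{E} + 6 E\right)}$ ($n{\left(E,s \right)} = - \frac{1}{4 \left(\left(s + 6 E\right) + \frac{1}{E}\right)} = - \frac{1}{4 \left(s + \frac{1}{E} + 6 E\right)}$)
$\frac{951}{n{\left(-28,o{\left(-3,-2 \right)} \right)}} = \frac{951}{\left(-1\right) \left(-28\right) \frac{1}{4 + 24 \left(-28\right)^{2} + 4 \left(-28\right) 2}} = \frac{951}{\left(-1\right) \left(-28\right) \frac{1}{4 + 24 \cdot 784 - 224}} = \frac{951}{\left(-1\right) \left(-28\right) \frac{1}{4 + 18816 - 224}} = \frac{951}{\left(-1\right) \left(-28\right) \frac{1}{18596}} = \frac{951}{\frac{7}{4649}} = 951 \cdot \frac{4649}{7} = \frac{4421199}{7}$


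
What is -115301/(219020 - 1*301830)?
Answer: 115301/82810 ≈ 1.3924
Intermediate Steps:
-115301/(219020 - 1*301830) = -115301/(219020 - 301830) = -115301/(-82810) = -115301*(-1/82810) = 115301/82810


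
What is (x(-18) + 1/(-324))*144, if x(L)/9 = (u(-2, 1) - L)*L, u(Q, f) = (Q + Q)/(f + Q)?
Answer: -4618948/9 ≈ -5.1322e+5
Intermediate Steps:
u(Q, f) = 2*Q/(Q + f) (u(Q, f) = (2*Q)/(Q + f) = 2*Q/(Q + f))
x(L) = 9*L*(4 - L) (x(L) = 9*((2*(-2)/(-2 + 1) - L)*L) = 9*((2*(-2)/(-1) - L)*L) = 9*((2*(-2)*(-1) - L)*L) = 9*((4 - L)*L) = 9*(L*(4 - L)) = 9*L*(4 - L))
(x(-18) + 1/(-324))*144 = (9*(-18)*(4 - 1*(-18)) + 1/(-324))*144 = (9*(-18)*(4 + 18) - 1/324)*144 = (9*(-18)*22 - 1/324)*144 = (-3564 - 1/324)*144 = -1154737/324*144 = -4618948/9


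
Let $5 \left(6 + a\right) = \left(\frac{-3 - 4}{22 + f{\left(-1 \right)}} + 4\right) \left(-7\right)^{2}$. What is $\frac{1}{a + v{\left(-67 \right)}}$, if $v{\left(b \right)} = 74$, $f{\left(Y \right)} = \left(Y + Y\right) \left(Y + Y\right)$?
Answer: $\frac{130}{13593} \approx 0.0095637$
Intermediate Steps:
$f{\left(Y \right)} = 4 Y^{2}$ ($f{\left(Y \right)} = 2 Y 2 Y = 4 Y^{2}$)
$a = \frac{3973}{130}$ ($a = -6 + \frac{\left(\frac{-3 - 4}{22 + 4 \left(-1\right)^{2}} + 4\right) \left(-7\right)^{2}}{5} = -6 + \frac{\left(- \frac{7}{22 + 4 \cdot 1} + 4\right) 49}{5} = -6 + \frac{\left(- \frac{7}{22 + 4} + 4\right) 49}{5} = -6 + \frac{\left(- \frac{7}{26} + 4\right) 49}{5} = -6 + \frac{\frac{97}{26} \cdot 49}{5} = -6 + \frac{1}{5} \cdot \frac{4753}{26} = -6 + \frac{4753}{130} = \frac{3973}{130} \approx 30.562$)
$\frac{1}{a + v{\left(-67 \right)}} = \frac{1}{\frac{3973}{130} + 74} = \frac{1}{\frac{13593}{130}} = \frac{130}{13593}$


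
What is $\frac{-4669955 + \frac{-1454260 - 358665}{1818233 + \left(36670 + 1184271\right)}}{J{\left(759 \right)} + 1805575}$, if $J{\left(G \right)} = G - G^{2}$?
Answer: $- \frac{14192807630095}{3738952931022} \approx -3.7959$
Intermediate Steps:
$\frac{-4669955 + \frac{-1454260 - 358665}{1818233 + \left(36670 + 1184271\right)}}{J{\left(759 \right)} + 1805575} = \frac{-4669955 + \frac{-1454260 - 358665}{1818233 + \left(36670 + 1184271\right)}}{759 \left(1 - 759\right) + 1805575} = \frac{-4669955 - \frac{1812925}{1818233 + 1220941}}{759 \left(1 - 759\right) + 1805575} = \frac{-4669955 - \frac{1812925}{3039174}}{759 \left(-758\right) + 1805575} = \frac{-4669955 - \frac{1812925}{3039174}}{-575322 + 1805575} = \frac{-4669955 - \frac{1812925}{3039174}}{1230253} = \left(- \frac{14192807630095}{3039174}\right) \frac{1}{1230253} = - \frac{14192807630095}{3738952931022}$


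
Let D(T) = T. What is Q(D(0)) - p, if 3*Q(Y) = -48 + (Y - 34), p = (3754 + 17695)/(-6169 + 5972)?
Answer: 48193/591 ≈ 81.545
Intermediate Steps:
p = -21449/197 (p = 21449/(-197) = 21449*(-1/197) = -21449/197 ≈ -108.88)
Q(Y) = -82/3 + Y/3 (Q(Y) = (-48 + (Y - 34))/3 = (-48 + (-34 + Y))/3 = (-82 + Y)/3 = -82/3 + Y/3)
Q(D(0)) - p = (-82/3 + (⅓)*0) - 1*(-21449/197) = (-82/3 + 0) + 21449/197 = -82/3 + 21449/197 = 48193/591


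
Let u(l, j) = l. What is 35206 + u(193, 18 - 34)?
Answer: 35399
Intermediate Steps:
35206 + u(193, 18 - 34) = 35206 + 193 = 35399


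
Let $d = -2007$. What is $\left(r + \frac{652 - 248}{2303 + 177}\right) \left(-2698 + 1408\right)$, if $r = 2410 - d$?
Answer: $- \frac{353284689}{62} \approx -5.6981 \cdot 10^{6}$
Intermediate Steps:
$r = 4417$ ($r = 2410 - -2007 = 2410 + 2007 = 4417$)
$\left(r + \frac{652 - 248}{2303 + 177}\right) \left(-2698 + 1408\right) = \left(4417 + \frac{652 - 248}{2303 + 177}\right) \left(-2698 + 1408\right) = \left(4417 + \frac{404}{2480}\right) \left(-1290\right) = \left(4417 + 404 \cdot \frac{1}{2480}\right) \left(-1290\right) = \left(4417 + \frac{101}{620}\right) \left(-1290\right) = \frac{2738641}{620} \left(-1290\right) = - \frac{353284689}{62}$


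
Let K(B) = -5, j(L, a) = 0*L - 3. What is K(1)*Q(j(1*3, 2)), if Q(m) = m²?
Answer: -45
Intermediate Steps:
j(L, a) = -3 (j(L, a) = 0 - 3 = -3)
K(1)*Q(j(1*3, 2)) = -5*(-3)² = -5*9 = -45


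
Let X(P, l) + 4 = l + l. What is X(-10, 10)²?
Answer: 256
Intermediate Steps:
X(P, l) = -4 + 2*l (X(P, l) = -4 + (l + l) = -4 + 2*l)
X(-10, 10)² = (-4 + 2*10)² = (-4 + 20)² = 16² = 256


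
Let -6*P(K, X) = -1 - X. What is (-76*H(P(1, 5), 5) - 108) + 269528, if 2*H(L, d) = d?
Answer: 269230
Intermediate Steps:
P(K, X) = ⅙ + X/6 (P(K, X) = -(-1 - X)/6 = ⅙ + X/6)
H(L, d) = d/2
(-76*H(P(1, 5), 5) - 108) + 269528 = (-38*5 - 108) + 269528 = (-76*5/2 - 108) + 269528 = (-190 - 108) + 269528 = -298 + 269528 = 269230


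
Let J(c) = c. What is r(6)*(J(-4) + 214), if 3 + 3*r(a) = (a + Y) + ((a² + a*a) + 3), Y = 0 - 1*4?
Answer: 5180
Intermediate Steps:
Y = -4 (Y = 0 - 4 = -4)
r(a) = -4/3 + a/3 + 2*a²/3 (r(a) = -1 + ((a - 4) + ((a² + a*a) + 3))/3 = -1 + ((-4 + a) + ((a² + a²) + 3))/3 = -1 + ((-4 + a) + (2*a² + 3))/3 = -1 + ((-4 + a) + (3 + 2*a²))/3 = -1 + (-1 + a + 2*a²)/3 = -1 + (-⅓ + a/3 + 2*a²/3) = -4/3 + a/3 + 2*a²/3)
r(6)*(J(-4) + 214) = (-4/3 + (⅓)*6 + (⅔)*6²)*(-4 + 214) = (-4/3 + 2 + (⅔)*36)*210 = (-4/3 + 2 + 24)*210 = (74/3)*210 = 5180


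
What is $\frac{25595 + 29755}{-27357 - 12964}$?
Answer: $- \frac{55350}{40321} \approx -1.3727$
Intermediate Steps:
$\frac{25595 + 29755}{-27357 - 12964} = \frac{55350}{-40321} = 55350 \left(- \frac{1}{40321}\right) = - \frac{55350}{40321}$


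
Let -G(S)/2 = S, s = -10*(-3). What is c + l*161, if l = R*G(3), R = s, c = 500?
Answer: -28480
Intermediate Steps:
s = 30
G(S) = -2*S
R = 30
l = -180 (l = 30*(-2*3) = 30*(-6) = -180)
c + l*161 = 500 - 180*161 = 500 - 28980 = -28480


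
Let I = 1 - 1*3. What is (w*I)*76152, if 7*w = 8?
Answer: -1218432/7 ≈ -1.7406e+5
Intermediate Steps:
w = 8/7 (w = (1/7)*8 = 8/7 ≈ 1.1429)
I = -2 (I = 1 - 3 = -2)
(w*I)*76152 = ((8/7)*(-2))*76152 = -16/7*76152 = -1218432/7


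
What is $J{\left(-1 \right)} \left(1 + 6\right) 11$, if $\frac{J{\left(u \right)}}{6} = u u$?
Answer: $462$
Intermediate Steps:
$J{\left(u \right)} = 6 u^{2}$ ($J{\left(u \right)} = 6 u u = 6 u^{2}$)
$J{\left(-1 \right)} \left(1 + 6\right) 11 = 6 \left(-1\right)^{2} \left(1 + 6\right) 11 = 6 \cdot 1 \cdot 7 \cdot 11 = 6 \cdot 7 \cdot 11 = 42 \cdot 11 = 462$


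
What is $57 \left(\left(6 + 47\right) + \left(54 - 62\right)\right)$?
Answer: $2565$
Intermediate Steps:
$57 \left(\left(6 + 47\right) + \left(54 - 62\right)\right) = 57 \left(53 - 8\right) = 57 \cdot 45 = 2565$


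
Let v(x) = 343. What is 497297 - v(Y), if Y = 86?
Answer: 496954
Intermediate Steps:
497297 - v(Y) = 497297 - 1*343 = 497297 - 343 = 496954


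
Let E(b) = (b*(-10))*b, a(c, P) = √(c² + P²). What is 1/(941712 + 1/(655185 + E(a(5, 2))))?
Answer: 654895/616722480241 ≈ 1.0619e-6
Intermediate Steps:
a(c, P) = √(P² + c²)
E(b) = -10*b² (E(b) = (-10*b)*b = -10*b²)
1/(941712 + 1/(655185 + E(a(5, 2)))) = 1/(941712 + 1/(655185 - 10*(√(2² + 5²))²)) = 1/(941712 + 1/(655185 - 10*(√(4 + 25))²)) = 1/(941712 + 1/(655185 - 10*(√29)²)) = 1/(941712 + 1/(655185 - 10*29)) = 1/(941712 + 1/(655185 - 290)) = 1/(941712 + 1/654895) = 1/(616722480241/654895) = 654895/616722480241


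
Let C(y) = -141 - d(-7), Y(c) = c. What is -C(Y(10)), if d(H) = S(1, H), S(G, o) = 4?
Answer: 145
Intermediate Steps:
d(H) = 4
C(y) = -145 (C(y) = -141 - 1*4 = -141 - 4 = -145)
-C(Y(10)) = -1*(-145) = 145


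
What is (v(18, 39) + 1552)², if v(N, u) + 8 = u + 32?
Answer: 2608225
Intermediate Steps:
v(N, u) = 24 + u (v(N, u) = -8 + (u + 32) = -8 + (32 + u) = 24 + u)
(v(18, 39) + 1552)² = ((24 + 39) + 1552)² = (63 + 1552)² = 1615² = 2608225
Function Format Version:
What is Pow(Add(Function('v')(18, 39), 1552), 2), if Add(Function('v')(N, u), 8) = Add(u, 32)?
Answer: 2608225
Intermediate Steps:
Function('v')(N, u) = Add(24, u) (Function('v')(N, u) = Add(-8, Add(u, 32)) = Add(-8, Add(32, u)) = Add(24, u))
Pow(Add(Function('v')(18, 39), 1552), 2) = Pow(Add(Add(24, 39), 1552), 2) = Pow(Add(63, 1552), 2) = Pow(1615, 2) = 2608225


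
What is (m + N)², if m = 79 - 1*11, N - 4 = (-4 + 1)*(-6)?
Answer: 8100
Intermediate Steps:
N = 22 (N = 4 + (-4 + 1)*(-6) = 4 - 3*(-6) = 4 + 18 = 22)
m = 68 (m = 79 - 11 = 68)
(m + N)² = (68 + 22)² = 90² = 8100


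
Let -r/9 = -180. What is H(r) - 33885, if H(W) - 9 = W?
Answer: -32256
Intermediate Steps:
r = 1620 (r = -9*(-180) = 1620)
H(W) = 9 + W
H(r) - 33885 = (9 + 1620) - 33885 = 1629 - 33885 = -32256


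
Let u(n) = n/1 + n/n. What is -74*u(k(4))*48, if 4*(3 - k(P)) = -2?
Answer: -15984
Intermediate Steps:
k(P) = 7/2 (k(P) = 3 - 1/4*(-2) = 3 + 1/2 = 7/2)
u(n) = 1 + n (u(n) = n*1 + 1 = n + 1 = 1 + n)
-74*u(k(4))*48 = -74*(1 + 7/2)*48 = -74*9/2*48 = -333*48 = -15984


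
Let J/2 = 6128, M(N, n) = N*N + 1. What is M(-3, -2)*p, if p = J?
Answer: 122560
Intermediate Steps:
M(N, n) = 1 + N**2 (M(N, n) = N**2 + 1 = 1 + N**2)
J = 12256 (J = 2*6128 = 12256)
p = 12256
M(-3, -2)*p = (1 + (-3)**2)*12256 = (1 + 9)*12256 = 10*12256 = 122560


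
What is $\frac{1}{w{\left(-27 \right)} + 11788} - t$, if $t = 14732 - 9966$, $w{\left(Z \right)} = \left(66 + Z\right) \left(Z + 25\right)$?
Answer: $- \frac{55809859}{11710} \approx -4766.0$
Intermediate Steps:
$w{\left(Z \right)} = \left(25 + Z\right) \left(66 + Z\right)$ ($w{\left(Z \right)} = \left(66 + Z\right) \left(25 + Z\right) = \left(25 + Z\right) \left(66 + Z\right)$)
$t = 4766$ ($t = 14732 - 9966 = 4766$)
$\frac{1}{w{\left(-27 \right)} + 11788} - t = \frac{1}{\left(1650 + \left(-27\right)^{2} + 91 \left(-27\right)\right) + 11788} - 4766 = \frac{1}{\left(1650 + 729 - 2457\right) + 11788} - 4766 = \frac{1}{-78 + 11788} - 4766 = \frac{1}{11710} - 4766 = - \frac{55809859}{11710}$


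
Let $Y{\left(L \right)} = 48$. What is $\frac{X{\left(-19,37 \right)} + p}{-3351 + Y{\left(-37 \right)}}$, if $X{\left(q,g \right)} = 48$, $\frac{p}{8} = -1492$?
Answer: $\frac{11888}{3303} \approx 3.5992$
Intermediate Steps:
$p = -11936$ ($p = 8 \left(-1492\right) = -11936$)
$\frac{X{\left(-19,37 \right)} + p}{-3351 + Y{\left(-37 \right)}} = \frac{48 - 11936}{-3351 + 48} = - \frac{11888}{-3303} = \left(-11888\right) \left(- \frac{1}{3303}\right) = \frac{11888}{3303}$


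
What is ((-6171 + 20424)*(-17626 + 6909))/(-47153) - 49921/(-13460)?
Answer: 2058360862373/634679380 ≈ 3243.2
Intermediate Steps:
((-6171 + 20424)*(-17626 + 6909))/(-47153) - 49921/(-13460) = (14253*(-10717))*(-1/47153) - 49921*(-1/13460) = -152749401*(-1/47153) + 49921/13460 = 152749401/47153 + 49921/13460 = 2058360862373/634679380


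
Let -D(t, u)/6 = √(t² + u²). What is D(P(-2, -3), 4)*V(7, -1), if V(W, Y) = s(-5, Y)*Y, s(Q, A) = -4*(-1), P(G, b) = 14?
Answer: 48*√53 ≈ 349.45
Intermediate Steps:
s(Q, A) = 4
V(W, Y) = 4*Y
D(t, u) = -6*√(t² + u²)
D(P(-2, -3), 4)*V(7, -1) = (-6*√(14² + 4²))*(4*(-1)) = -6*√(196 + 16)*(-4) = -12*√53*(-4) = 48*√53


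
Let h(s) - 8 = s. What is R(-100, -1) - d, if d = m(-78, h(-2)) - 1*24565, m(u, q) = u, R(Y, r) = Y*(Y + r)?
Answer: 34743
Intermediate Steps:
h(s) = 8 + s
d = -24643 (d = -78 - 1*24565 = -78 - 24565 = -24643)
R(-100, -1) - d = -100*(-100 - 1) - 1*(-24643) = -100*(-101) + 24643 = 10100 + 24643 = 34743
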